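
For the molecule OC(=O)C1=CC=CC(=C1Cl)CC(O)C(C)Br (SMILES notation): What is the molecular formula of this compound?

C11H12BrClO3

Walk through each heavy atom and fill implicit hydrogens from standard valence (C 4, N 3, O 2, S 2, halogen 1):
  atom 1: O, bond orders sum to 1 (valence 2) → 1 H
  atom 2: C, bond orders sum to 4 (valence 4) → 0 H
  atom 3: O, bond orders sum to 2 (valence 2) → 0 H
  atom 4: C, bond orders sum to 4 (valence 4) → 0 H
  atom 5: C, bond orders sum to 3 (valence 4) → 1 H
  atom 6: C, bond orders sum to 3 (valence 4) → 1 H
  atom 7: C, bond orders sum to 3 (valence 4) → 1 H
  atom 8: C, bond orders sum to 4 (valence 4) → 0 H
  atom 9: C, bond orders sum to 4 (valence 4) → 0 H
  atom 10: Cl (halogen, monovalent) → 0 H
  atom 11: C, bond orders sum to 2 (valence 4) → 2 H
  atom 12: C, bond orders sum to 3 (valence 4) → 1 H
  atom 13: O, bond orders sum to 1 (valence 2) → 1 H
  atom 14: C, bond orders sum to 3 (valence 4) → 1 H
  atom 15: C, bond orders sum to 1 (valence 4) → 3 H
  atom 16: Br (halogen, monovalent) → 0 H
Totals → C:11, H:12, Br:1, Cl:1, O:3.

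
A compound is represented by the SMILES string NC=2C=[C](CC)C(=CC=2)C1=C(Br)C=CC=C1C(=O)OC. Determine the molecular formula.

C16H16BrNO2

Walk through each heavy atom and fill implicit hydrogens from standard valence (C 4, N 3, O 2, S 2, halogen 1):
  atom 1: N, bond orders sum to 1 (valence 3) → 2 H
  atom 2: C, bond orders sum to 4 (valence 4) → 0 H
  atom 3: C, bond orders sum to 3 (valence 4) → 1 H
  atom 4: C with explicit H count 0
  atom 5: C, bond orders sum to 2 (valence 4) → 2 H
  atom 6: C, bond orders sum to 1 (valence 4) → 3 H
  atom 7: C, bond orders sum to 4 (valence 4) → 0 H
  atom 8: C, bond orders sum to 3 (valence 4) → 1 H
  atom 9: C, bond orders sum to 3 (valence 4) → 1 H
  atom 10: C, bond orders sum to 4 (valence 4) → 0 H
  atom 11: C, bond orders sum to 4 (valence 4) → 0 H
  atom 12: Br (halogen, monovalent) → 0 H
  atom 13: C, bond orders sum to 3 (valence 4) → 1 H
  atom 14: C, bond orders sum to 3 (valence 4) → 1 H
  atom 15: C, bond orders sum to 3 (valence 4) → 1 H
  atom 16: C, bond orders sum to 4 (valence 4) → 0 H
  atom 17: C, bond orders sum to 4 (valence 4) → 0 H
  atom 18: O, bond orders sum to 2 (valence 2) → 0 H
  atom 19: O, bond orders sum to 2 (valence 2) → 0 H
  atom 20: C, bond orders sum to 1 (valence 4) → 3 H
Totals → C:16, H:16, Br:1, N:1, O:2.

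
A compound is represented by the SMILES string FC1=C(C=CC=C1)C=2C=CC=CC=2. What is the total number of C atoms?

Count every carbon token in the SMILES (each C, including those in ring-closure positions and inside branches).
Carbon count: 12.

12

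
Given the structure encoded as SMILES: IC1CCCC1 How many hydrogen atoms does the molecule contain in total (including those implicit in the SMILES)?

9

Walk through each heavy atom and fill implicit hydrogens from standard valence (C 4, N 3, O 2, S 2, halogen 1):
  atom 1: I (halogen, monovalent) → 0 H
  atom 2: C, bond orders sum to 3 (valence 4) → 1 H
  atom 3: C, bond orders sum to 2 (valence 4) → 2 H
  atom 4: C, bond orders sum to 2 (valence 4) → 2 H
  atom 5: C, bond orders sum to 2 (valence 4) → 2 H
  atom 6: C, bond orders sum to 2 (valence 4) → 2 H
Total hydrogens: 9.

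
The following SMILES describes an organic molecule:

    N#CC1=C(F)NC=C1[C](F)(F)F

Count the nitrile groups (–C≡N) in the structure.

1

The nitrile motif appears at heavy-atom position 2 in the SMILES.
Nitrile count: 1.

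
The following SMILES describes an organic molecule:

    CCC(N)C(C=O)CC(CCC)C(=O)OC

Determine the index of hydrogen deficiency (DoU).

2

Molecular formula: C12H23NO3.
DoU = (2C + 2 + N − H − X) / 2, where X is the halogen count and O/S are ignored.
    = (2·12 + 2 + 1 − 23 − 0) / 2 = 4 / 2 = 2.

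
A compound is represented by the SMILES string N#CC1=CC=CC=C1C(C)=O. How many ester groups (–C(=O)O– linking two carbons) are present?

Scan the SMILES for the ester motif — none present.
Groups that are present: 1 ketone, 1 nitrile.

0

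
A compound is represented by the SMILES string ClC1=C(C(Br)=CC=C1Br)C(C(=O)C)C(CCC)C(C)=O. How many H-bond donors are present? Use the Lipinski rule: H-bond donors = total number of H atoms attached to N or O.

Donors: find every N or O and count the H atoms it carries.
  atom 12 (O): bond orders sum to 2 → 0 H
  atom 20 (O): bond orders sum to 2 → 0 H
Lipinski HBD = 0.

0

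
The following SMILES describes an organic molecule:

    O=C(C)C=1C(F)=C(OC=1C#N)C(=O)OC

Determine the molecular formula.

C9H6FNO4

Walk through each heavy atom and fill implicit hydrogens from standard valence (C 4, N 3, O 2, S 2, halogen 1):
  atom 1: O, bond orders sum to 2 (valence 2) → 0 H
  atom 2: C, bond orders sum to 4 (valence 4) → 0 H
  atom 3: C, bond orders sum to 1 (valence 4) → 3 H
  atom 4: C, bond orders sum to 4 (valence 4) → 0 H
  atom 5: C, bond orders sum to 4 (valence 4) → 0 H
  atom 6: F (halogen, monovalent) → 0 H
  atom 7: C, bond orders sum to 4 (valence 4) → 0 H
  atom 8: O, bond orders sum to 2 (valence 2) → 0 H
  atom 9: C, bond orders sum to 4 (valence 4) → 0 H
  atom 10: C, bond orders sum to 4 (valence 4) → 0 H
  atom 11: N, bond orders sum to 3 (valence 3) → 0 H
  atom 12: C, bond orders sum to 4 (valence 4) → 0 H
  atom 13: O, bond orders sum to 2 (valence 2) → 0 H
  atom 14: O, bond orders sum to 2 (valence 2) → 0 H
  atom 15: C, bond orders sum to 1 (valence 4) → 3 H
Totals → C:9, H:6, F:1, N:1, O:4.
In Hill order: C9H6FNO4.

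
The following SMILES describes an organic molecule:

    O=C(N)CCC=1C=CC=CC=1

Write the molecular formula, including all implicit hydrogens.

Walk through each heavy atom and fill implicit hydrogens from standard valence (C 4, N 3, O 2, S 2, halogen 1):
  atom 1: O, bond orders sum to 2 (valence 2) → 0 H
  atom 2: C, bond orders sum to 4 (valence 4) → 0 H
  atom 3: N, bond orders sum to 1 (valence 3) → 2 H
  atom 4: C, bond orders sum to 2 (valence 4) → 2 H
  atom 5: C, bond orders sum to 2 (valence 4) → 2 H
  atom 6: C, bond orders sum to 4 (valence 4) → 0 H
  atom 7: C, bond orders sum to 3 (valence 4) → 1 H
  atom 8: C, bond orders sum to 3 (valence 4) → 1 H
  atom 9: C, bond orders sum to 3 (valence 4) → 1 H
  atom 10: C, bond orders sum to 3 (valence 4) → 1 H
  atom 11: C, bond orders sum to 3 (valence 4) → 1 H
Totals → C:9, H:11, N:1, O:1.

C9H11NO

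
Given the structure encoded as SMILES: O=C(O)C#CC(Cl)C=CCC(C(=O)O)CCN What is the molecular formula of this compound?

C11H14ClNO4

Walk through each heavy atom and fill implicit hydrogens from standard valence (C 4, N 3, O 2, S 2, halogen 1):
  atom 1: O, bond orders sum to 2 (valence 2) → 0 H
  atom 2: C, bond orders sum to 4 (valence 4) → 0 H
  atom 3: O, bond orders sum to 1 (valence 2) → 1 H
  atom 4: C, bond orders sum to 4 (valence 4) → 0 H
  atom 5: C, bond orders sum to 4 (valence 4) → 0 H
  atom 6: C, bond orders sum to 3 (valence 4) → 1 H
  atom 7: Cl (halogen, monovalent) → 0 H
  atom 8: C, bond orders sum to 3 (valence 4) → 1 H
  atom 9: C, bond orders sum to 3 (valence 4) → 1 H
  atom 10: C, bond orders sum to 2 (valence 4) → 2 H
  atom 11: C, bond orders sum to 3 (valence 4) → 1 H
  atom 12: C, bond orders sum to 4 (valence 4) → 0 H
  atom 13: O, bond orders sum to 2 (valence 2) → 0 H
  atom 14: O, bond orders sum to 1 (valence 2) → 1 H
  atom 15: C, bond orders sum to 2 (valence 4) → 2 H
  atom 16: C, bond orders sum to 2 (valence 4) → 2 H
  atom 17: N, bond orders sum to 1 (valence 3) → 2 H
Totals → C:11, H:14, Cl:1, N:1, O:4.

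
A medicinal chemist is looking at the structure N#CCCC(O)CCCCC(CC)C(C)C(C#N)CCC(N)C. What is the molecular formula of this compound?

C19H35N3O

Walk through each heavy atom and fill implicit hydrogens from standard valence (C 4, N 3, O 2, S 2, halogen 1):
  atom 1: N, bond orders sum to 3 (valence 3) → 0 H
  atom 2: C, bond orders sum to 4 (valence 4) → 0 H
  atom 3: C, bond orders sum to 2 (valence 4) → 2 H
  atom 4: C, bond orders sum to 2 (valence 4) → 2 H
  atom 5: C, bond orders sum to 3 (valence 4) → 1 H
  atom 6: O, bond orders sum to 1 (valence 2) → 1 H
  atom 7: C, bond orders sum to 2 (valence 4) → 2 H
  atom 8: C, bond orders sum to 2 (valence 4) → 2 H
  atom 9: C, bond orders sum to 2 (valence 4) → 2 H
  atom 10: C, bond orders sum to 2 (valence 4) → 2 H
  atom 11: C, bond orders sum to 3 (valence 4) → 1 H
  atom 12: C, bond orders sum to 2 (valence 4) → 2 H
  atom 13: C, bond orders sum to 1 (valence 4) → 3 H
  atom 14: C, bond orders sum to 3 (valence 4) → 1 H
  atom 15: C, bond orders sum to 1 (valence 4) → 3 H
  atom 16: C, bond orders sum to 3 (valence 4) → 1 H
  atom 17: C, bond orders sum to 4 (valence 4) → 0 H
  atom 18: N, bond orders sum to 3 (valence 3) → 0 H
  atom 19: C, bond orders sum to 2 (valence 4) → 2 H
  atom 20: C, bond orders sum to 2 (valence 4) → 2 H
  atom 21: C, bond orders sum to 3 (valence 4) → 1 H
  atom 22: N, bond orders sum to 1 (valence 3) → 2 H
  atom 23: C, bond orders sum to 1 (valence 4) → 3 H
Totals → C:19, H:35, N:3, O:1.
In Hill order: C19H35N3O.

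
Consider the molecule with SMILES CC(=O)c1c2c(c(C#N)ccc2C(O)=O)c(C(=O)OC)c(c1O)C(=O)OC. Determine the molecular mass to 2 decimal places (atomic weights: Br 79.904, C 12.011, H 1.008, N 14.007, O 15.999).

First, the molecular formula is C18H13NO8 (counting implicit H from valence).
  C: 18 × 12.011 = 216.198
  H: 13 × 1.008 = 13.104
  N: 1 × 14.007 = 14.007
  O: 8 × 15.999 = 127.992
Sum: 18×12.011 + 13×1.008 + 1×14.007 + 8×15.999 = 371.301 → 371.30 g/mol.

371.30 g/mol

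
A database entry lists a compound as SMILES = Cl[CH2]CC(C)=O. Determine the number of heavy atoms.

6

Every atom symbol written in the SMILES (organic subset) is one heavy atom; implicit H are not written.
Heavy atoms by element → C:4, Cl:1, O:1.
Total: 6.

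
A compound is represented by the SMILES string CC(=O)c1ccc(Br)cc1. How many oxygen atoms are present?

1

Scan the SMILES for O atoms (remember two-letter symbols like Cl and Br are single atoms).
Oxygen count: 1.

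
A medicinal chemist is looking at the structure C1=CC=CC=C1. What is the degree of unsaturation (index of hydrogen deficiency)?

4

Degree of unsaturation = (number of rings) + (number of π bonds).
Ring closures in the SMILES: 1.
π bonds: 3 double bonds (each 1 DoU) → 3 DoU from unsaturation.
Total DoU = 1 + 3 = 4.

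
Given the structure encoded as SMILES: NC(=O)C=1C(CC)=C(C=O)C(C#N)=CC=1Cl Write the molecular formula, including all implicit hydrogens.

C11H9ClN2O2

Walk through each heavy atom and fill implicit hydrogens from standard valence (C 4, N 3, O 2, S 2, halogen 1):
  atom 1: N, bond orders sum to 1 (valence 3) → 2 H
  atom 2: C, bond orders sum to 4 (valence 4) → 0 H
  atom 3: O, bond orders sum to 2 (valence 2) → 0 H
  atom 4: C, bond orders sum to 4 (valence 4) → 0 H
  atom 5: C, bond orders sum to 4 (valence 4) → 0 H
  atom 6: C, bond orders sum to 2 (valence 4) → 2 H
  atom 7: C, bond orders sum to 1 (valence 4) → 3 H
  atom 8: C, bond orders sum to 4 (valence 4) → 0 H
  atom 9: C, bond orders sum to 3 (valence 4) → 1 H
  atom 10: O, bond orders sum to 2 (valence 2) → 0 H
  atom 11: C, bond orders sum to 4 (valence 4) → 0 H
  atom 12: C, bond orders sum to 4 (valence 4) → 0 H
  atom 13: N, bond orders sum to 3 (valence 3) → 0 H
  atom 14: C, bond orders sum to 3 (valence 4) → 1 H
  atom 15: C, bond orders sum to 4 (valence 4) → 0 H
  atom 16: Cl (halogen, monovalent) → 0 H
Totals → C:11, H:9, Cl:1, N:2, O:2.
In Hill order: C11H9ClN2O2.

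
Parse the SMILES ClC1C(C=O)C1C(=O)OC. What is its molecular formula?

C6H7ClO3

Walk through each heavy atom and fill implicit hydrogens from standard valence (C 4, N 3, O 2, S 2, halogen 1):
  atom 1: Cl (halogen, monovalent) → 0 H
  atom 2: C, bond orders sum to 3 (valence 4) → 1 H
  atom 3: C, bond orders sum to 3 (valence 4) → 1 H
  atom 4: C, bond orders sum to 3 (valence 4) → 1 H
  atom 5: O, bond orders sum to 2 (valence 2) → 0 H
  atom 6: C, bond orders sum to 3 (valence 4) → 1 H
  atom 7: C, bond orders sum to 4 (valence 4) → 0 H
  atom 8: O, bond orders sum to 2 (valence 2) → 0 H
  atom 9: O, bond orders sum to 2 (valence 2) → 0 H
  atom 10: C, bond orders sum to 1 (valence 4) → 3 H
Totals → C:6, H:7, Cl:1, O:3.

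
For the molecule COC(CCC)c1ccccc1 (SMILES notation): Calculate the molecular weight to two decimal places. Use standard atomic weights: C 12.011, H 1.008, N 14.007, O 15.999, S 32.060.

First, the molecular formula is C11H16O (counting implicit H from valence).
  C: 11 × 12.011 = 132.121
  H: 16 × 1.008 = 16.128
  O: 1 × 15.999 = 15.999
Sum: 11×12.011 + 16×1.008 + 1×15.999 = 164.248 → 164.25 g/mol.

164.25 g/mol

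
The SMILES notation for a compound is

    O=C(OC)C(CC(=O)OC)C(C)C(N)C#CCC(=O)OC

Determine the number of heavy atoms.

21

Every atom symbol written in the SMILES (organic subset) is one heavy atom; implicit H are not written.
Heavy atoms by element → C:14, N:1, O:6.
Total: 21.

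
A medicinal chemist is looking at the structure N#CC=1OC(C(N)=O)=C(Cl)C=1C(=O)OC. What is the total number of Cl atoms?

Scan the SMILES for Cl atoms (remember two-letter symbols like Cl and Br are single atoms).
Chlorine count: 1.

1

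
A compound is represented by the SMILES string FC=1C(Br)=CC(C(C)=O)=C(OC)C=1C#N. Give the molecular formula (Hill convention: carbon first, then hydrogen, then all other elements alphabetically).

Walk through each heavy atom and fill implicit hydrogens from standard valence (C 4, N 3, O 2, S 2, halogen 1):
  atom 1: F (halogen, monovalent) → 0 H
  atom 2: C, bond orders sum to 4 (valence 4) → 0 H
  atom 3: C, bond orders sum to 4 (valence 4) → 0 H
  atom 4: Br (halogen, monovalent) → 0 H
  atom 5: C, bond orders sum to 3 (valence 4) → 1 H
  atom 6: C, bond orders sum to 4 (valence 4) → 0 H
  atom 7: C, bond orders sum to 4 (valence 4) → 0 H
  atom 8: C, bond orders sum to 1 (valence 4) → 3 H
  atom 9: O, bond orders sum to 2 (valence 2) → 0 H
  atom 10: C, bond orders sum to 4 (valence 4) → 0 H
  atom 11: O, bond orders sum to 2 (valence 2) → 0 H
  atom 12: C, bond orders sum to 1 (valence 4) → 3 H
  atom 13: C, bond orders sum to 4 (valence 4) → 0 H
  atom 14: C, bond orders sum to 4 (valence 4) → 0 H
  atom 15: N, bond orders sum to 3 (valence 3) → 0 H
Totals → C:10, H:7, Br:1, F:1, N:1, O:2.
In Hill order: C10H7BrFNO2.

C10H7BrFNO2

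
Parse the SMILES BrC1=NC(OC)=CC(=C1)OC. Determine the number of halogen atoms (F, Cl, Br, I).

Halogen atoms appear at heavy-atom position 1 (1×Br).
Other groups present: 2 ether.
Halogen count: 1.

1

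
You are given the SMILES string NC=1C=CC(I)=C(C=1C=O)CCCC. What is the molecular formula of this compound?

Walk through each heavy atom and fill implicit hydrogens from standard valence (C 4, N 3, O 2, S 2, halogen 1):
  atom 1: N, bond orders sum to 1 (valence 3) → 2 H
  atom 2: C, bond orders sum to 4 (valence 4) → 0 H
  atom 3: C, bond orders sum to 3 (valence 4) → 1 H
  atom 4: C, bond orders sum to 3 (valence 4) → 1 H
  atom 5: C, bond orders sum to 4 (valence 4) → 0 H
  atom 6: I (halogen, monovalent) → 0 H
  atom 7: C, bond orders sum to 4 (valence 4) → 0 H
  atom 8: C, bond orders sum to 4 (valence 4) → 0 H
  atom 9: C, bond orders sum to 3 (valence 4) → 1 H
  atom 10: O, bond orders sum to 2 (valence 2) → 0 H
  atom 11: C, bond orders sum to 2 (valence 4) → 2 H
  atom 12: C, bond orders sum to 2 (valence 4) → 2 H
  atom 13: C, bond orders sum to 2 (valence 4) → 2 H
  atom 14: C, bond orders sum to 1 (valence 4) → 3 H
Totals → C:11, H:14, I:1, N:1, O:1.
In Hill order: C11H14INO.

C11H14INO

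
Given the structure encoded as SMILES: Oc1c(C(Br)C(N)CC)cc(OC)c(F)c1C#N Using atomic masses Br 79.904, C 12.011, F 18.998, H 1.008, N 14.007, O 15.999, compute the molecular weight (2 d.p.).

First, the molecular formula is C12H14BrFN2O2 (counting implicit H from valence).
  Br: 1 × 79.904 = 79.904
  C: 12 × 12.011 = 144.132
  F: 1 × 18.998 = 18.998
  H: 14 × 1.008 = 14.112
  N: 2 × 14.007 = 28.014
  O: 2 × 15.999 = 31.998
Sum: 1×79.904 + 12×12.011 + 1×18.998 + 14×1.008 + 2×14.007 + 2×15.999 = 317.158 → 317.16 g/mol.

317.16 g/mol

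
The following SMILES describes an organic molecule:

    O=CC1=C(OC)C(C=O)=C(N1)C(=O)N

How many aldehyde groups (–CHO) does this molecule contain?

2

The aldehyde motif appears at heavy-atom positions 2, 8 in the SMILES.
Other groups present: 1 amide, 1 ether.
Aldehyde count: 2.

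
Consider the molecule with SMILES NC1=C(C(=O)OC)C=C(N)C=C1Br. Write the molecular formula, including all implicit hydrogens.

C8H9BrN2O2

Walk through each heavy atom and fill implicit hydrogens from standard valence (C 4, N 3, O 2, S 2, halogen 1):
  atom 1: N, bond orders sum to 1 (valence 3) → 2 H
  atom 2: C, bond orders sum to 4 (valence 4) → 0 H
  atom 3: C, bond orders sum to 4 (valence 4) → 0 H
  atom 4: C, bond orders sum to 4 (valence 4) → 0 H
  atom 5: O, bond orders sum to 2 (valence 2) → 0 H
  atom 6: O, bond orders sum to 2 (valence 2) → 0 H
  atom 7: C, bond orders sum to 1 (valence 4) → 3 H
  atom 8: C, bond orders sum to 3 (valence 4) → 1 H
  atom 9: C, bond orders sum to 4 (valence 4) → 0 H
  atom 10: N, bond orders sum to 1 (valence 3) → 2 H
  atom 11: C, bond orders sum to 3 (valence 4) → 1 H
  atom 12: C, bond orders sum to 4 (valence 4) → 0 H
  atom 13: Br (halogen, monovalent) → 0 H
Totals → C:8, H:9, Br:1, N:2, O:2.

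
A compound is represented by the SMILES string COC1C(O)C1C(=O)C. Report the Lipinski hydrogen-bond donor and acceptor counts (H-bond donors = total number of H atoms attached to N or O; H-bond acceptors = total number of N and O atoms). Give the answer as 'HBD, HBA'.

1, 3

Donors: find every N or O and count the H atoms it carries.
  atom 2 (O): bond orders sum to 2 → 0 H
  atom 5 (O): bond orders sum to 1 → 1 H
  atom 8 (O): bond orders sum to 2 → 0 H
Lipinski HBD = 1.
Acceptors: N atoms = 0, O atoms = 3 → HBA = 3.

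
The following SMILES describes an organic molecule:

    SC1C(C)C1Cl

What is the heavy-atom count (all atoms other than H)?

6

Every atom symbol written in the SMILES (organic subset) is one heavy atom; implicit H are not written.
Heavy atoms by element → C:4, Cl:1, S:1.
Total: 6.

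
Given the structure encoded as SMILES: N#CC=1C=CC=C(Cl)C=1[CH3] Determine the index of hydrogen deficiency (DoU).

6

Degree of unsaturation = (number of rings) + (number of π bonds).
Ring closures in the SMILES: 1.
π bonds: 3 double bonds (each 1 DoU), 1 triple bond (each 2 DoU) → 5 DoU from unsaturation.
Total DoU = 1 + 5 = 6.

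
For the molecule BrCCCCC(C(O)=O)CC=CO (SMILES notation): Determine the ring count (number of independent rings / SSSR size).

0

In SMILES, each pair of matching ring-closure digits denotes one ring-closing bond; the number of such bonds equals the number of independent rings.
Ring-closure bonds here: 0.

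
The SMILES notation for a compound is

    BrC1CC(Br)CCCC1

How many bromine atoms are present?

2

Scan the SMILES for Br atoms (remember two-letter symbols like Cl and Br are single atoms).
Bromine count: 2.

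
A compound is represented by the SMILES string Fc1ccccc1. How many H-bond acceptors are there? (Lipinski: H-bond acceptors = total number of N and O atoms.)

N atoms: 0; O atoms: 0.
Lipinski HBA = 0 + 0 = 0.

0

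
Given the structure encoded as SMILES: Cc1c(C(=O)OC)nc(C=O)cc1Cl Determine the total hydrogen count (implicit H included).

Walk through each heavy atom and fill implicit hydrogens from standard valence (C 4, N 3, O 2, S 2, halogen 1); for lowercase aromatic atoms, an aromatic c carries 1 H when it has two neighbours and 0 H with three, and aromatic n carries 0 H:
  atom 1: C, bond orders sum to 1 (valence 4) → 3 H
  atom 2: aromatic c, 3 neighbours → 0 H
  atom 3: aromatic c, 3 neighbours → 0 H
  atom 4: C, bond orders sum to 4 (valence 4) → 0 H
  atom 5: O, bond orders sum to 2 (valence 2) → 0 H
  atom 6: O, bond orders sum to 2 (valence 2) → 0 H
  atom 7: C, bond orders sum to 1 (valence 4) → 3 H
  atom 8: aromatic n, 2 neighbours → 0 H
  atom 9: aromatic c, 3 neighbours → 0 H
  atom 10: C, bond orders sum to 3 (valence 4) → 1 H
  atom 11: O, bond orders sum to 2 (valence 2) → 0 H
  atom 12: aromatic c, 2 neighbours → 1 H
  atom 13: aromatic c, 3 neighbours → 0 H
  atom 14: Cl (halogen, monovalent) → 0 H
Total hydrogens: 8.

8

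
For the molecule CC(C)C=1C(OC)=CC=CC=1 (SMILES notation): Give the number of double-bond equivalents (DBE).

4

Degree of unsaturation = (number of rings) + (number of π bonds).
Ring closures in the SMILES: 1.
π bonds: 3 double bonds (each 1 DoU) → 3 DoU from unsaturation.
Total DoU = 1 + 3 = 4.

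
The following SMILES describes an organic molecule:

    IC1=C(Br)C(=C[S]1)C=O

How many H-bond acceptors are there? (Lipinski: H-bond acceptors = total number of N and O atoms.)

N atoms: 0; O atoms: 1.
Lipinski HBA = 0 + 1 = 1.

1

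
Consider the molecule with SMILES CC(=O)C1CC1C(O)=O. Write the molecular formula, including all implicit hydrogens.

C6H8O3

Walk through each heavy atom and fill implicit hydrogens from standard valence (C 4, N 3, O 2, S 2, halogen 1):
  atom 1: C, bond orders sum to 1 (valence 4) → 3 H
  atom 2: C, bond orders sum to 4 (valence 4) → 0 H
  atom 3: O, bond orders sum to 2 (valence 2) → 0 H
  atom 4: C, bond orders sum to 3 (valence 4) → 1 H
  atom 5: C, bond orders sum to 2 (valence 4) → 2 H
  atom 6: C, bond orders sum to 3 (valence 4) → 1 H
  atom 7: C, bond orders sum to 4 (valence 4) → 0 H
  atom 8: O, bond orders sum to 1 (valence 2) → 1 H
  atom 9: O, bond orders sum to 2 (valence 2) → 0 H
Totals → C:6, H:8, O:3.
In Hill order: C6H8O3.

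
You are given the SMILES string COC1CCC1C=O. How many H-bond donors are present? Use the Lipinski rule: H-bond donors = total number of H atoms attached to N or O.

0

Donors: find every N or O and count the H atoms it carries.
  atom 2 (O): bond orders sum to 2 → 0 H
  atom 8 (O): bond orders sum to 2 → 0 H
Lipinski HBD = 0.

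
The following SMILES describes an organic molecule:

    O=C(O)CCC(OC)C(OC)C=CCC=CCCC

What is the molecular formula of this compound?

Walk through each heavy atom and fill implicit hydrogens from standard valence (C 4, N 3, O 2, S 2, halogen 1):
  atom 1: O, bond orders sum to 2 (valence 2) → 0 H
  atom 2: C, bond orders sum to 4 (valence 4) → 0 H
  atom 3: O, bond orders sum to 1 (valence 2) → 1 H
  atom 4: C, bond orders sum to 2 (valence 4) → 2 H
  atom 5: C, bond orders sum to 2 (valence 4) → 2 H
  atom 6: C, bond orders sum to 3 (valence 4) → 1 H
  atom 7: O, bond orders sum to 2 (valence 2) → 0 H
  atom 8: C, bond orders sum to 1 (valence 4) → 3 H
  atom 9: C, bond orders sum to 3 (valence 4) → 1 H
  atom 10: O, bond orders sum to 2 (valence 2) → 0 H
  atom 11: C, bond orders sum to 1 (valence 4) → 3 H
  atom 12: C, bond orders sum to 3 (valence 4) → 1 H
  atom 13: C, bond orders sum to 3 (valence 4) → 1 H
  atom 14: C, bond orders sum to 2 (valence 4) → 2 H
  atom 15: C, bond orders sum to 3 (valence 4) → 1 H
  atom 16: C, bond orders sum to 3 (valence 4) → 1 H
  atom 17: C, bond orders sum to 2 (valence 4) → 2 H
  atom 18: C, bond orders sum to 2 (valence 4) → 2 H
  atom 19: C, bond orders sum to 1 (valence 4) → 3 H
Totals → C:15, H:26, O:4.
In Hill order: C15H26O4.

C15H26O4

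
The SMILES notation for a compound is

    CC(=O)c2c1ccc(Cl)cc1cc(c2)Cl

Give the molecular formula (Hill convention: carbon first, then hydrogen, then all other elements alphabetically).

C12H8Cl2O

Walk through each heavy atom and fill implicit hydrogens from standard valence (C 4, N 3, O 2, S 2, halogen 1); for lowercase aromatic atoms, an aromatic c carries 1 H when it has two neighbours and 0 H with three, and aromatic n carries 0 H:
  atom 1: C, bond orders sum to 1 (valence 4) → 3 H
  atom 2: C, bond orders sum to 4 (valence 4) → 0 H
  atom 3: O, bond orders sum to 2 (valence 2) → 0 H
  atom 4: aromatic c, 3 neighbours → 0 H
  atom 5: aromatic c, 3 neighbours → 0 H
  atom 6: aromatic c, 2 neighbours → 1 H
  atom 7: aromatic c, 2 neighbours → 1 H
  atom 8: aromatic c, 3 neighbours → 0 H
  atom 9: Cl (halogen, monovalent) → 0 H
  atom 10: aromatic c, 2 neighbours → 1 H
  atom 11: aromatic c, 3 neighbours → 0 H
  atom 12: aromatic c, 2 neighbours → 1 H
  atom 13: aromatic c, 3 neighbours → 0 H
  atom 14: aromatic c, 2 neighbours → 1 H
  atom 15: Cl (halogen, monovalent) → 0 H
Totals → C:12, H:8, Cl:2, O:1.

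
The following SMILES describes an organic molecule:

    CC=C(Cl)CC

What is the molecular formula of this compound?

C5H9Cl

Walk through each heavy atom and fill implicit hydrogens from standard valence (C 4, N 3, O 2, S 2, halogen 1):
  atom 1: C, bond orders sum to 1 (valence 4) → 3 H
  atom 2: C, bond orders sum to 3 (valence 4) → 1 H
  atom 3: C, bond orders sum to 4 (valence 4) → 0 H
  atom 4: Cl (halogen, monovalent) → 0 H
  atom 5: C, bond orders sum to 2 (valence 4) → 2 H
  atom 6: C, bond orders sum to 1 (valence 4) → 3 H
Totals → C:5, H:9, Cl:1.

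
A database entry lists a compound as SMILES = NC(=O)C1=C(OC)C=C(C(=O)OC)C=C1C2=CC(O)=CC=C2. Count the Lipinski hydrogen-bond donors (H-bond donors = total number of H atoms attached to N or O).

3

Donors: find every N or O and count the H atoms it carries.
  atom 1 (N): bond orders sum to 1 → 2 H
  atom 3 (O): bond orders sum to 2 → 0 H
  atom 6 (O): bond orders sum to 2 → 0 H
  atom 11 (O): bond orders sum to 2 → 0 H
  atom 12 (O): bond orders sum to 2 → 0 H
  atom 19 (O): bond orders sum to 1 → 1 H
Lipinski HBD = 3.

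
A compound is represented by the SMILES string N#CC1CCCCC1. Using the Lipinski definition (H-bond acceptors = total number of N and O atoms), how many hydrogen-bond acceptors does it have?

1

N atoms: 1; O atoms: 0.
Lipinski HBA = 1 + 0 = 1.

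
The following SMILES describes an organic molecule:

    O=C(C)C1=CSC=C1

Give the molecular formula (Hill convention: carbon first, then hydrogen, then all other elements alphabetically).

C6H6OS

Walk through each heavy atom and fill implicit hydrogens from standard valence (C 4, N 3, O 2, S 2, halogen 1):
  atom 1: O, bond orders sum to 2 (valence 2) → 0 H
  atom 2: C, bond orders sum to 4 (valence 4) → 0 H
  atom 3: C, bond orders sum to 1 (valence 4) → 3 H
  atom 4: C, bond orders sum to 4 (valence 4) → 0 H
  atom 5: C, bond orders sum to 3 (valence 4) → 1 H
  atom 6: S, bond orders sum to 2 (valence 2) → 0 H
  atom 7: C, bond orders sum to 3 (valence 4) → 1 H
  atom 8: C, bond orders sum to 3 (valence 4) → 1 H
Totals → C:6, H:6, O:1, S:1.
In Hill order: C6H6OS.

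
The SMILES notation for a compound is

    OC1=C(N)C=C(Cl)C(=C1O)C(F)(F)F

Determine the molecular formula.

Walk through each heavy atom and fill implicit hydrogens from standard valence (C 4, N 3, O 2, S 2, halogen 1):
  atom 1: O, bond orders sum to 1 (valence 2) → 1 H
  atom 2: C, bond orders sum to 4 (valence 4) → 0 H
  atom 3: C, bond orders sum to 4 (valence 4) → 0 H
  atom 4: N, bond orders sum to 1 (valence 3) → 2 H
  atom 5: C, bond orders sum to 3 (valence 4) → 1 H
  atom 6: C, bond orders sum to 4 (valence 4) → 0 H
  atom 7: Cl (halogen, monovalent) → 0 H
  atom 8: C, bond orders sum to 4 (valence 4) → 0 H
  atom 9: C, bond orders sum to 4 (valence 4) → 0 H
  atom 10: O, bond orders sum to 1 (valence 2) → 1 H
  atom 11: C, bond orders sum to 4 (valence 4) → 0 H
  atom 12: F (halogen, monovalent) → 0 H
  atom 13: F (halogen, monovalent) → 0 H
  atom 14: F (halogen, monovalent) → 0 H
Totals → C:7, H:5, Cl:1, F:3, N:1, O:2.
In Hill order: C7H5ClF3NO2.

C7H5ClF3NO2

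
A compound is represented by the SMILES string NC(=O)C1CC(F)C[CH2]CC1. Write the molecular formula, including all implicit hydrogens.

Walk through each heavy atom and fill implicit hydrogens from standard valence (C 4, N 3, O 2, S 2, halogen 1):
  atom 1: N, bond orders sum to 1 (valence 3) → 2 H
  atom 2: C, bond orders sum to 4 (valence 4) → 0 H
  atom 3: O, bond orders sum to 2 (valence 2) → 0 H
  atom 4: C, bond orders sum to 3 (valence 4) → 1 H
  atom 5: C, bond orders sum to 2 (valence 4) → 2 H
  atom 6: C, bond orders sum to 3 (valence 4) → 1 H
  atom 7: F (halogen, monovalent) → 0 H
  atom 8: C, bond orders sum to 2 (valence 4) → 2 H
  atom 9: C with explicit H count 2
  atom 10: C, bond orders sum to 2 (valence 4) → 2 H
  atom 11: C, bond orders sum to 2 (valence 4) → 2 H
Totals → C:8, H:14, F:1, N:1, O:1.
In Hill order: C8H14FNO.

C8H14FNO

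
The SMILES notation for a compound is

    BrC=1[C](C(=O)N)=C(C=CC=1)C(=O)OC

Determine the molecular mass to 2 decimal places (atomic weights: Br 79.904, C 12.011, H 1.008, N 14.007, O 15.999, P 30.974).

First, the molecular formula is C9H8BrNO3 (counting implicit H from valence).
  Br: 1 × 79.904 = 79.904
  C: 9 × 12.011 = 108.099
  H: 8 × 1.008 = 8.064
  N: 1 × 14.007 = 14.007
  O: 3 × 15.999 = 47.997
Sum: 1×79.904 + 9×12.011 + 8×1.008 + 1×14.007 + 3×15.999 = 258.071 → 258.07 g/mol.

258.07 g/mol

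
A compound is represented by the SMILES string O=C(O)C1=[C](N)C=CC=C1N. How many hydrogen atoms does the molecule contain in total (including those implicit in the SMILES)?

Walk through each heavy atom and fill implicit hydrogens from standard valence (C 4, N 3, O 2, S 2, halogen 1):
  atom 1: O, bond orders sum to 2 (valence 2) → 0 H
  atom 2: C, bond orders sum to 4 (valence 4) → 0 H
  atom 3: O, bond orders sum to 1 (valence 2) → 1 H
  atom 4: C, bond orders sum to 4 (valence 4) → 0 H
  atom 5: C with explicit H count 0
  atom 6: N, bond orders sum to 1 (valence 3) → 2 H
  atom 7: C, bond orders sum to 3 (valence 4) → 1 H
  atom 8: C, bond orders sum to 3 (valence 4) → 1 H
  atom 9: C, bond orders sum to 3 (valence 4) → 1 H
  atom 10: C, bond orders sum to 4 (valence 4) → 0 H
  atom 11: N, bond orders sum to 1 (valence 3) → 2 H
Total hydrogens: 8.

8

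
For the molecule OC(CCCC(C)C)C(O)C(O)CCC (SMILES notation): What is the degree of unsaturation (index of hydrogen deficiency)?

0

Molecular formula: C12H26O3.
DoU = (2C + 2 + N − H − X) / 2, where X is the halogen count and O/S are ignored.
    = (2·12 + 2 + 0 − 26 − 0) / 2 = 0 / 2 = 0.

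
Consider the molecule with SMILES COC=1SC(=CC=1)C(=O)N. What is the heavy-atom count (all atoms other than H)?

10

Every atom symbol written in the SMILES (organic subset) is one heavy atom; implicit H are not written.
Heavy atoms by element → C:6, N:1, O:2, S:1.
Total: 10.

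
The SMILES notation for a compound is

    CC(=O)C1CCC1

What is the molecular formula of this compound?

Walk through each heavy atom and fill implicit hydrogens from standard valence (C 4, N 3, O 2, S 2, halogen 1):
  atom 1: C, bond orders sum to 1 (valence 4) → 3 H
  atom 2: C, bond orders sum to 4 (valence 4) → 0 H
  atom 3: O, bond orders sum to 2 (valence 2) → 0 H
  atom 4: C, bond orders sum to 3 (valence 4) → 1 H
  atom 5: C, bond orders sum to 2 (valence 4) → 2 H
  atom 6: C, bond orders sum to 2 (valence 4) → 2 H
  atom 7: C, bond orders sum to 2 (valence 4) → 2 H
Totals → C:6, H:10, O:1.
In Hill order: C6H10O.

C6H10O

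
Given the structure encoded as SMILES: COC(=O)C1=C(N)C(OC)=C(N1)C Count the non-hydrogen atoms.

Every atom symbol written in the SMILES (organic subset) is one heavy atom; implicit H are not written.
Heavy atoms by element → C:8, N:2, O:3.
Total: 13.

13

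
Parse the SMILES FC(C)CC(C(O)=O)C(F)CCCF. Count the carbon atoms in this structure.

9

Count every carbon token in the SMILES (each C, including those in ring-closure positions and inside branches).
Carbon count: 9.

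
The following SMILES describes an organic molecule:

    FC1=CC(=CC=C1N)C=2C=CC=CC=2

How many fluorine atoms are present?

1

Scan the SMILES for F atoms (remember two-letter symbols like Cl and Br are single atoms).
Fluorine count: 1.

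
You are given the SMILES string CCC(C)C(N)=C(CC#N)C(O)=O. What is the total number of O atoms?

2

Scan the SMILES for O atoms (remember two-letter symbols like Cl and Br are single atoms).
Oxygen count: 2.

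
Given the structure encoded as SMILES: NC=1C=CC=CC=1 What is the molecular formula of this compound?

C6H7N

Walk through each heavy atom and fill implicit hydrogens from standard valence (C 4, N 3, O 2, S 2, halogen 1):
  atom 1: N, bond orders sum to 1 (valence 3) → 2 H
  atom 2: C, bond orders sum to 4 (valence 4) → 0 H
  atom 3: C, bond orders sum to 3 (valence 4) → 1 H
  atom 4: C, bond orders sum to 3 (valence 4) → 1 H
  atom 5: C, bond orders sum to 3 (valence 4) → 1 H
  atom 6: C, bond orders sum to 3 (valence 4) → 1 H
  atom 7: C, bond orders sum to 3 (valence 4) → 1 H
Totals → C:6, H:7, N:1.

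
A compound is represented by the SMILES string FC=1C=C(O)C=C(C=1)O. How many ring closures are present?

In SMILES, each pair of matching ring-closure digits denotes one ring-closing bond; the number of such bonds equals the number of independent rings.
Ring-closure bonds here: 1.

1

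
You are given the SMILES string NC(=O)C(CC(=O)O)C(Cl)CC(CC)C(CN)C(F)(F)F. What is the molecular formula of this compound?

C12H20ClF3N2O3

Walk through each heavy atom and fill implicit hydrogens from standard valence (C 4, N 3, O 2, S 2, halogen 1):
  atom 1: N, bond orders sum to 1 (valence 3) → 2 H
  atom 2: C, bond orders sum to 4 (valence 4) → 0 H
  atom 3: O, bond orders sum to 2 (valence 2) → 0 H
  atom 4: C, bond orders sum to 3 (valence 4) → 1 H
  atom 5: C, bond orders sum to 2 (valence 4) → 2 H
  atom 6: C, bond orders sum to 4 (valence 4) → 0 H
  atom 7: O, bond orders sum to 2 (valence 2) → 0 H
  atom 8: O, bond orders sum to 1 (valence 2) → 1 H
  atom 9: C, bond orders sum to 3 (valence 4) → 1 H
  atom 10: Cl (halogen, monovalent) → 0 H
  atom 11: C, bond orders sum to 2 (valence 4) → 2 H
  atom 12: C, bond orders sum to 3 (valence 4) → 1 H
  atom 13: C, bond orders sum to 2 (valence 4) → 2 H
  atom 14: C, bond orders sum to 1 (valence 4) → 3 H
  atom 15: C, bond orders sum to 3 (valence 4) → 1 H
  atom 16: C, bond orders sum to 2 (valence 4) → 2 H
  atom 17: N, bond orders sum to 1 (valence 3) → 2 H
  atom 18: C, bond orders sum to 4 (valence 4) → 0 H
  atom 19: F (halogen, monovalent) → 0 H
  atom 20: F (halogen, monovalent) → 0 H
  atom 21: F (halogen, monovalent) → 0 H
Totals → C:12, H:20, Cl:1, F:3, N:2, O:3.
In Hill order: C12H20ClF3N2O3.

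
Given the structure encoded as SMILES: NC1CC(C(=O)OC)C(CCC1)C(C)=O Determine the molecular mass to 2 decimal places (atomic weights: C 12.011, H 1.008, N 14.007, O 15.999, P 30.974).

First, the molecular formula is C11H19NO3 (counting implicit H from valence).
  C: 11 × 12.011 = 132.121
  H: 19 × 1.008 = 19.152
  N: 1 × 14.007 = 14.007
  O: 3 × 15.999 = 47.997
Sum: 11×12.011 + 19×1.008 + 1×14.007 + 3×15.999 = 213.277 → 213.28 g/mol.

213.28 g/mol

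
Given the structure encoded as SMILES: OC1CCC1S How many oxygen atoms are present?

Scan the SMILES for O atoms (remember two-letter symbols like Cl and Br are single atoms).
Oxygen count: 1.

1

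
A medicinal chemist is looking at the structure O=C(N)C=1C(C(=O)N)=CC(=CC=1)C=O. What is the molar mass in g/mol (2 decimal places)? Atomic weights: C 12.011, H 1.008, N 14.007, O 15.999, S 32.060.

192.17 g/mol

First, the molecular formula is C9H8N2O3 (counting implicit H from valence).
  C: 9 × 12.011 = 108.099
  H: 8 × 1.008 = 8.064
  N: 2 × 14.007 = 28.014
  O: 3 × 15.999 = 47.997
Sum: 9×12.011 + 8×1.008 + 2×14.007 + 3×15.999 = 192.174 → 192.17 g/mol.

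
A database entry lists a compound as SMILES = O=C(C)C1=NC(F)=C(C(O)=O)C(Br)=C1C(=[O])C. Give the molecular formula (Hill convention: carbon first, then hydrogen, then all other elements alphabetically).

Walk through each heavy atom and fill implicit hydrogens from standard valence (C 4, N 3, O 2, S 2, halogen 1):
  atom 1: O, bond orders sum to 2 (valence 2) → 0 H
  atom 2: C, bond orders sum to 4 (valence 4) → 0 H
  atom 3: C, bond orders sum to 1 (valence 4) → 3 H
  atom 4: C, bond orders sum to 4 (valence 4) → 0 H
  atom 5: N, bond orders sum to 3 (valence 3) → 0 H
  atom 6: C, bond orders sum to 4 (valence 4) → 0 H
  atom 7: F (halogen, monovalent) → 0 H
  atom 8: C, bond orders sum to 4 (valence 4) → 0 H
  atom 9: C, bond orders sum to 4 (valence 4) → 0 H
  atom 10: O, bond orders sum to 1 (valence 2) → 1 H
  atom 11: O, bond orders sum to 2 (valence 2) → 0 H
  atom 12: C, bond orders sum to 4 (valence 4) → 0 H
  atom 13: Br (halogen, monovalent) → 0 H
  atom 14: C, bond orders sum to 4 (valence 4) → 0 H
  atom 15: C, bond orders sum to 4 (valence 4) → 0 H
  atom 16: O with explicit H count 0
  atom 17: C, bond orders sum to 1 (valence 4) → 3 H
Totals → C:10, H:7, Br:1, F:1, N:1, O:4.

C10H7BrFNO4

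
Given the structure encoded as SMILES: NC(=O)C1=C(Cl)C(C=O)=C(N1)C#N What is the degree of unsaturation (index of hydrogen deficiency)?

7

Molecular formula: C7H4ClN3O2.
DoU = (2C + 2 + N − H − X) / 2, where X is the halogen count and O/S are ignored.
    = (2·7 + 2 + 3 − 4 − 1) / 2 = 14 / 2 = 7.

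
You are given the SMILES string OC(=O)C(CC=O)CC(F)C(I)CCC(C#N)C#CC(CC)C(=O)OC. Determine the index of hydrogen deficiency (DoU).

7

Degree of unsaturation = (number of rings) + (number of π bonds).
Ring closures in the SMILES: 0.
π bonds: 3 double bonds (each 1 DoU), 2 triple bonds (each 2 DoU) → 7 DoU from unsaturation.
Total DoU = 0 + 7 = 7.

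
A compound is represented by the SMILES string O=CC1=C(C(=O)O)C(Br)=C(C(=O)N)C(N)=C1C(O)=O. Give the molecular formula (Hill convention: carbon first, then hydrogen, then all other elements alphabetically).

Walk through each heavy atom and fill implicit hydrogens from standard valence (C 4, N 3, O 2, S 2, halogen 1):
  atom 1: O, bond orders sum to 2 (valence 2) → 0 H
  atom 2: C, bond orders sum to 3 (valence 4) → 1 H
  atom 3: C, bond orders sum to 4 (valence 4) → 0 H
  atom 4: C, bond orders sum to 4 (valence 4) → 0 H
  atom 5: C, bond orders sum to 4 (valence 4) → 0 H
  atom 6: O, bond orders sum to 2 (valence 2) → 0 H
  atom 7: O, bond orders sum to 1 (valence 2) → 1 H
  atom 8: C, bond orders sum to 4 (valence 4) → 0 H
  atom 9: Br (halogen, monovalent) → 0 H
  atom 10: C, bond orders sum to 4 (valence 4) → 0 H
  atom 11: C, bond orders sum to 4 (valence 4) → 0 H
  atom 12: O, bond orders sum to 2 (valence 2) → 0 H
  atom 13: N, bond orders sum to 1 (valence 3) → 2 H
  atom 14: C, bond orders sum to 4 (valence 4) → 0 H
  atom 15: N, bond orders sum to 1 (valence 3) → 2 H
  atom 16: C, bond orders sum to 4 (valence 4) → 0 H
  atom 17: C, bond orders sum to 4 (valence 4) → 0 H
  atom 18: O, bond orders sum to 1 (valence 2) → 1 H
  atom 19: O, bond orders sum to 2 (valence 2) → 0 H
Totals → C:10, H:7, Br:1, N:2, O:6.

C10H7BrN2O6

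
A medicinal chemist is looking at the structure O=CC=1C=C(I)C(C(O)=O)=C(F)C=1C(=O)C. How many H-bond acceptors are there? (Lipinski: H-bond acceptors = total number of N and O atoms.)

4

N atoms: 0; O atoms: 4.
Lipinski HBA = 0 + 4 = 4.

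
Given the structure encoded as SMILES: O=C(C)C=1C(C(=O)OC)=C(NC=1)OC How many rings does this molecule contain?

In SMILES, each pair of matching ring-closure digits denotes one ring-closing bond; the number of such bonds equals the number of independent rings.
Ring-closure bonds here: 1.

1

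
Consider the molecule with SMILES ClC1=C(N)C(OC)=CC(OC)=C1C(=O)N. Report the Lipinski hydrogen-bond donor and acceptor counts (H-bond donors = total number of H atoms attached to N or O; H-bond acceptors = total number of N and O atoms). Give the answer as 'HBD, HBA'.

Donors: find every N or O and count the H atoms it carries.
  atom 4 (N): bond orders sum to 1 → 2 H
  atom 6 (O): bond orders sum to 2 → 0 H
  atom 10 (O): bond orders sum to 2 → 0 H
  atom 14 (O): bond orders sum to 2 → 0 H
  atom 15 (N): bond orders sum to 1 → 2 H
Lipinski HBD = 4.
Acceptors: N atoms = 2, O atoms = 3 → HBA = 5.

4, 5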